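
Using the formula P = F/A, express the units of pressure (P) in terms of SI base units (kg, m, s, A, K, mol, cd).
Units of each symbol in P = F/A:
  F (force): kg·m/s²
  A (area): m²  → in the denominator, contributes 1/m²

Multiplying the contributions: [kg·m/s²] · [1/m²]
Adding exponents of each base unit: kg: 1, m: -1, s: -2
SI base units of pressure: kg/(m·s²)

Answer: kg/(m·s²)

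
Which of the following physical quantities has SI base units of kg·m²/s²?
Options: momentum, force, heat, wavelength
Checking the SI base units of each option:
  momentum (p = mv): kg·m/s  ✗
  force (F = ma): kg·m/s²  ✗
  heat (Q = mcΔT): kg·m²/s²  ✓ matches
  wavelength (λ = v/f): m  ✗

Only heat has units kg·m²/s².

Answer: heat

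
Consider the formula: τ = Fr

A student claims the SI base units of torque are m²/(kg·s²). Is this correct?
Units of each symbol in τ = Fr:
  F (force): kg·m/s²
  r (lever arm): m

Multiplying the contributions: [kg·m/s²] · [m]
Adding exponents of each base unit: kg: 1, m: 2, s: -2
SI base units of torque: kg·m²/s²

The claimed units m²/(kg·s²) (exponents kg: -1, m: 2, s: -2) do not match the derived units kg·m²/s² (exponents kg: 1, m: 2, s: -2), so the claim is incorrect.

Answer: No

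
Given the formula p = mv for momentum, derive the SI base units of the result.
Units of each symbol in p = mv:
  m (mass): kg
  v (velocity): m/s

Multiplying the contributions: [kg] · [m/s]
Adding exponents of each base unit: kg: 1, m: 1, s: -1
SI base units of momentum: kg·m/s

Answer: kg·m/s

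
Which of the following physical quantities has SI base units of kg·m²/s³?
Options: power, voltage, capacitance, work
Checking the SI base units of each option:
  power (P = W/t): kg·m²/s³  ✓ matches
  voltage (V = IR): kg·m²/(s³·A)  ✗
  capacitance (C = Q/V): s⁴·A²/(kg·m²)  ✗
  work (W = Fd): kg·m²/s²  ✗

Only power has units kg·m²/s³.

Answer: power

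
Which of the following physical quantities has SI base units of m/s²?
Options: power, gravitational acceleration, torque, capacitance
Checking the SI base units of each option:
  power (P = W/t): kg·m²/s³  ✗
  gravitational acceleration (g = GM/r²): m/s²  ✓ matches
  torque (τ = Fr): kg·m²/s²  ✗
  capacitance (C = Q/V): s⁴·A²/(kg·m²)  ✗

Only gravitational acceleration has units m/s².

Answer: gravitational acceleration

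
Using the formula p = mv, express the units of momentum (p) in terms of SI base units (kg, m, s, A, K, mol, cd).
Units of each symbol in p = mv:
  m (mass): kg
  v (velocity): m/s

Multiplying the contributions: [kg] · [m/s]
Adding exponents of each base unit: kg: 1, m: 1, s: -1
SI base units of momentum: kg·m/s

Answer: kg·m/s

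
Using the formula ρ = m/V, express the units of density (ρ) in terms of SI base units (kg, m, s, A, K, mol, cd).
Units of each symbol in ρ = m/V:
  m (mass): kg
  V (volume): m³  → in the denominator, contributes 1/m³

Multiplying the contributions: [kg] · [1/m³]
Adding exponents of each base unit: kg: 1, m: -3
SI base units of density: kg/m³

Answer: kg/m³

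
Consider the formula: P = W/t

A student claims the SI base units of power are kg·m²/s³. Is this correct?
Units of each symbol in P = W/t:
  W (work): kg·m²/s²
  t (time): s  → in the denominator, contributes 1/s

Multiplying the contributions: [kg·m²/s²] · [1/s]
Adding exponents of each base unit: kg: 1, m: 2, s: -3
SI base units of power: kg·m²/s³

The claimed units kg·m²/s³ match the derived units, so the claim is correct.

Answer: Yes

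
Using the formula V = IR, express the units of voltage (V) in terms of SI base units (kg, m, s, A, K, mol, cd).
Units of each symbol in V = IR:
  I (current): A
  R (resistance, in ohms): kg·m²/(s³·A²)

Multiplying the contributions: [A] · [kg·m²/(s³·A²)]
Adding exponents of each base unit: kg: 1, m: 2, s: -3, A: -1
SI base units of voltage: kg·m²/(s³·A)

Answer: kg·m²/(s³·A)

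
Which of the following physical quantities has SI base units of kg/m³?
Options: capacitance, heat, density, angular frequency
Checking the SI base units of each option:
  capacitance (C = Q/V): s⁴·A²/(kg·m²)  ✗
  heat (Q = mcΔT): kg·m²/s²  ✗
  density (ρ = m/V): kg/m³  ✓ matches
  angular frequency (ω = 2πf): 1/s  ✗

Only density has units kg/m³.

Answer: density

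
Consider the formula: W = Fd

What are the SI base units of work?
Units of each symbol in W = Fd:
  F (force): kg·m/s²
  d (displacement): m

Multiplying the contributions: [kg·m/s²] · [m]
Adding exponents of each base unit: kg: 1, m: 2, s: -2
SI base units of work: kg·m²/s²

Answer: kg·m²/s²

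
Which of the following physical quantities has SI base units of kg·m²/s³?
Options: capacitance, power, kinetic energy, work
Checking the SI base units of each option:
  capacitance (C = Q/V): s⁴·A²/(kg·m²)  ✗
  power (P = W/t): kg·m²/s³  ✓ matches
  kinetic energy (E = ½mv²): kg·m²/s²  ✗
  work (W = Fd): kg·m²/s²  ✗

Only power has units kg·m²/s³.

Answer: power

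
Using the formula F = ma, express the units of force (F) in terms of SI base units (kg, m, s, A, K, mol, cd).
Units of each symbol in F = ma:
  m (mass): kg
  a (acceleration): m/s²

Multiplying the contributions: [kg] · [m/s²]
Adding exponents of each base unit: kg: 1, m: 1, s: -2
SI base units of force: kg·m/s²

Answer: kg·m/s²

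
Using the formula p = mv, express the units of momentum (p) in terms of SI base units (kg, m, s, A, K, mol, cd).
Units of each symbol in p = mv:
  m (mass): kg
  v (velocity): m/s

Multiplying the contributions: [kg] · [m/s]
Adding exponents of each base unit: kg: 1, m: 1, s: -1
SI base units of momentum: kg·m/s

Answer: kg·m/s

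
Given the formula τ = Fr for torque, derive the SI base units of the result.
Units of each symbol in τ = Fr:
  F (force): kg·m/s²
  r (lever arm): m

Multiplying the contributions: [kg·m/s²] · [m]
Adding exponents of each base unit: kg: 1, m: 2, s: -2
SI base units of torque: kg·m²/s²

Answer: kg·m²/s²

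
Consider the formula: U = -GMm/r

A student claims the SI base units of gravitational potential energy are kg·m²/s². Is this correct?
Units of each symbol in U = -GMm/r:
  G (gravitational constant): m³/(kg·s²)
  M (mass): kg
  m (mass): kg
  r (distance): m  → in the denominator, contributes 1/m
  The minus sign does not affect the units.

Multiplying the contributions: [m³/(kg·s²)] · [kg] · [kg] · [1/m]
Adding exponents of each base unit: kg: 1, m: 2, s: -2
SI base units of gravitational potential energy: kg·m²/s²

The claimed units kg·m²/s² match the derived units, so the claim is correct.

Answer: Yes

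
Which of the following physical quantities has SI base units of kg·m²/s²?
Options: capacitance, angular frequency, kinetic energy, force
Checking the SI base units of each option:
  capacitance (C = Q/V): s⁴·A²/(kg·m²)  ✗
  angular frequency (ω = 2πf): 1/s  ✗
  kinetic energy (E = ½mv²): kg·m²/s²  ✓ matches
  force (F = ma): kg·m/s²  ✗

Only kinetic energy has units kg·m²/s².

Answer: kinetic energy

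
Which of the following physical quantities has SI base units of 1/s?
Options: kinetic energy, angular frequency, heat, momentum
Checking the SI base units of each option:
  kinetic energy (E = ½mv²): kg·m²/s²  ✗
  angular frequency (ω = 2πf): 1/s  ✓ matches
  heat (Q = mcΔT): kg·m²/s²  ✗
  momentum (p = mv): kg·m/s  ✗

Only angular frequency has units 1/s.

Answer: angular frequency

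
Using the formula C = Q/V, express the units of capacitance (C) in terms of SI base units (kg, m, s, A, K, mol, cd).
Units of each symbol in C = Q/V:
  Q (charge, in coulombs): s·A
  V (voltage, in volts): kg·m²/(s³·A)  → in the denominator, contributes s³·A/(kg·m²)

Multiplying the contributions: [s·A] · [s³·A/(kg·m²)]
Adding exponents of each base unit: kg: -1, m: -2, s: 4, A: 2
SI base units of capacitance: s⁴·A²/(kg·m²)

Answer: s⁴·A²/(kg·m²)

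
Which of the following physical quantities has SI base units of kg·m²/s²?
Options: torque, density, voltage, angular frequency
Checking the SI base units of each option:
  torque (τ = Fr): kg·m²/s²  ✓ matches
  density (ρ = m/V): kg/m³  ✗
  voltage (V = IR): kg·m²/(s³·A)  ✗
  angular frequency (ω = 2πf): 1/s  ✗

Only torque has units kg·m²/s².

Answer: torque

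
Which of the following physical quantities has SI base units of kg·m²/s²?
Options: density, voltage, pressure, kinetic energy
Checking the SI base units of each option:
  density (ρ = m/V): kg/m³  ✗
  voltage (V = IR): kg·m²/(s³·A)  ✗
  pressure (P = F/A): kg/(m·s²)  ✗
  kinetic energy (E = ½mv²): kg·m²/s²  ✓ matches

Only kinetic energy has units kg·m²/s².

Answer: kinetic energy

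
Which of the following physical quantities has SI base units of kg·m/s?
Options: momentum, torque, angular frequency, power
Checking the SI base units of each option:
  momentum (p = mv): kg·m/s  ✓ matches
  torque (τ = Fr): kg·m²/s²  ✗
  angular frequency (ω = 2πf): 1/s  ✗
  power (P = W/t): kg·m²/s³  ✗

Only momentum has units kg·m/s.

Answer: momentum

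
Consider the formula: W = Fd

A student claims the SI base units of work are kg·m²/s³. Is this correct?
Units of each symbol in W = Fd:
  F (force): kg·m/s²
  d (displacement): m

Multiplying the contributions: [kg·m/s²] · [m]
Adding exponents of each base unit: kg: 1, m: 2, s: -2
SI base units of work: kg·m²/s²

The claimed units kg·m²/s³ (exponents kg: 1, m: 2, s: -3) do not match the derived units kg·m²/s² (exponents kg: 1, m: 2, s: -2), so the claim is incorrect.

Answer: No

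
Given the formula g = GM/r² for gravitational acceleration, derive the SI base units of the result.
Units of each symbol in g = GM/r²:
  G (gravitational constant): m³/(kg·s²)
  M (mass): kg
  r (distance): m  → to the power 2 in the denominator, contributes 1/m²

Multiplying the contributions: [m³/(kg·s²)] · [kg] · [1/m²]
Adding exponents of each base unit: m: 1, s: -2
SI base units of gravitational acceleration: m/s²

Answer: m/s²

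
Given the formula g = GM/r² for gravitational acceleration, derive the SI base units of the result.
Units of each symbol in g = GM/r²:
  G (gravitational constant): m³/(kg·s²)
  M (mass): kg
  r (distance): m  → to the power 2 in the denominator, contributes 1/m²

Multiplying the contributions: [m³/(kg·s²)] · [kg] · [1/m²]
Adding exponents of each base unit: m: 1, s: -2
SI base units of gravitational acceleration: m/s²

Answer: m/s²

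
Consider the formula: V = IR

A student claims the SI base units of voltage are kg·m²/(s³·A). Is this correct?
Units of each symbol in V = IR:
  I (current): A
  R (resistance, in ohms): kg·m²/(s³·A²)

Multiplying the contributions: [A] · [kg·m²/(s³·A²)]
Adding exponents of each base unit: kg: 1, m: 2, s: -3, A: -1
SI base units of voltage: kg·m²/(s³·A)

The claimed units kg·m²/(s³·A) match the derived units, so the claim is correct.

Answer: Yes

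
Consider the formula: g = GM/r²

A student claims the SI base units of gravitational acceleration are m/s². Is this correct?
Units of each symbol in g = GM/r²:
  G (gravitational constant): m³/(kg·s²)
  M (mass): kg
  r (distance): m  → to the power 2 in the denominator, contributes 1/m²

Multiplying the contributions: [m³/(kg·s²)] · [kg] · [1/m²]
Adding exponents of each base unit: m: 1, s: -2
SI base units of gravitational acceleration: m/s²

The claimed units m/s² match the derived units, so the claim is correct.

Answer: Yes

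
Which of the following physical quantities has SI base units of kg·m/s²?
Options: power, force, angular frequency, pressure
Checking the SI base units of each option:
  power (P = W/t): kg·m²/s³  ✗
  force (F = ma): kg·m/s²  ✓ matches
  angular frequency (ω = 2πf): 1/s  ✗
  pressure (P = F/A): kg/(m·s²)  ✗

Only force has units kg·m/s².

Answer: force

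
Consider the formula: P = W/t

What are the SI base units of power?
Units of each symbol in P = W/t:
  W (work): kg·m²/s²
  t (time): s  → in the denominator, contributes 1/s

Multiplying the contributions: [kg·m²/s²] · [1/s]
Adding exponents of each base unit: kg: 1, m: 2, s: -3
SI base units of power: kg·m²/s³

Answer: kg·m²/s³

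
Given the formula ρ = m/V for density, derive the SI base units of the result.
Units of each symbol in ρ = m/V:
  m (mass): kg
  V (volume): m³  → in the denominator, contributes 1/m³

Multiplying the contributions: [kg] · [1/m³]
Adding exponents of each base unit: kg: 1, m: -3
SI base units of density: kg/m³

Answer: kg/m³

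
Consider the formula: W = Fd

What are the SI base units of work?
Units of each symbol in W = Fd:
  F (force): kg·m/s²
  d (displacement): m

Multiplying the contributions: [kg·m/s²] · [m]
Adding exponents of each base unit: kg: 1, m: 2, s: -2
SI base units of work: kg·m²/s²

Answer: kg·m²/s²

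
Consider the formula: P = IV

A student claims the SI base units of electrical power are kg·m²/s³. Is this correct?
Units of each symbol in P = IV:
  I (current): A
  V (voltage, in volts): kg·m²/(s³·A)

Multiplying the contributions: [A] · [kg·m²/(s³·A)]
Adding exponents of each base unit: kg: 1, m: 2, s: -3
SI base units of electrical power: kg·m²/s³

The claimed units kg·m²/s³ match the derived units, so the claim is correct.

Answer: Yes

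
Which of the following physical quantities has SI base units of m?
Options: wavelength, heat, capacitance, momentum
Checking the SI base units of each option:
  wavelength (λ = v/f): m  ✓ matches
  heat (Q = mcΔT): kg·m²/s²  ✗
  capacitance (C = Q/V): s⁴·A²/(kg·m²)  ✗
  momentum (p = mv): kg·m/s  ✗

Only wavelength has units m.

Answer: wavelength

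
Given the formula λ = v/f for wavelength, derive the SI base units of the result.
Units of each symbol in λ = v/f:
  v (wave speed): m/s
  f (frequency): 1/s  → in the denominator, contributes s

Multiplying the contributions: [m/s] · [s]
Adding exponents of each base unit: m: 1
SI base units of wavelength: m

Answer: m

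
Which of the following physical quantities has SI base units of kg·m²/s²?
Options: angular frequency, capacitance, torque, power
Checking the SI base units of each option:
  angular frequency (ω = 2πf): 1/s  ✗
  capacitance (C = Q/V): s⁴·A²/(kg·m²)  ✗
  torque (τ = Fr): kg·m²/s²  ✓ matches
  power (P = W/t): kg·m²/s³  ✗

Only torque has units kg·m²/s².

Answer: torque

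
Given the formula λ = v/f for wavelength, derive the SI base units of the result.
Units of each symbol in λ = v/f:
  v (wave speed): m/s
  f (frequency): 1/s  → in the denominator, contributes s

Multiplying the contributions: [m/s] · [s]
Adding exponents of each base unit: m: 1
SI base units of wavelength: m

Answer: m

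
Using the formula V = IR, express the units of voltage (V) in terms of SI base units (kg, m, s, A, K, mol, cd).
Units of each symbol in V = IR:
  I (current): A
  R (resistance, in ohms): kg·m²/(s³·A²)

Multiplying the contributions: [A] · [kg·m²/(s³·A²)]
Adding exponents of each base unit: kg: 1, m: 2, s: -3, A: -1
SI base units of voltage: kg·m²/(s³·A)

Answer: kg·m²/(s³·A)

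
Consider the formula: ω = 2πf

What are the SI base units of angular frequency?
Units of each symbol in ω = 2πf:
  f (frequency): 1/s
  The factor 2π is dimensionless.

Multiplying the contributions: [1/s]
Adding exponents of each base unit: s: -1
SI base units of angular frequency: 1/s

Answer: 1/s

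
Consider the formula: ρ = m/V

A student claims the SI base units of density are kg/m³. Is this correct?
Units of each symbol in ρ = m/V:
  m (mass): kg
  V (volume): m³  → in the denominator, contributes 1/m³

Multiplying the contributions: [kg] · [1/m³]
Adding exponents of each base unit: kg: 1, m: -3
SI base units of density: kg/m³

The claimed units kg/m³ match the derived units, so the claim is correct.

Answer: Yes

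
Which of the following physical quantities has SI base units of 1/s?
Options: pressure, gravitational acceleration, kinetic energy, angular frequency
Checking the SI base units of each option:
  pressure (P = F/A): kg/(m·s²)  ✗
  gravitational acceleration (g = GM/r²): m/s²  ✗
  kinetic energy (E = ½mv²): kg·m²/s²  ✗
  angular frequency (ω = 2πf): 1/s  ✓ matches

Only angular frequency has units 1/s.

Answer: angular frequency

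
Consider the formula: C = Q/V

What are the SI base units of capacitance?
Units of each symbol in C = Q/V:
  Q (charge, in coulombs): s·A
  V (voltage, in volts): kg·m²/(s³·A)  → in the denominator, contributes s³·A/(kg·m²)

Multiplying the contributions: [s·A] · [s³·A/(kg·m²)]
Adding exponents of each base unit: kg: -1, m: -2, s: 4, A: 2
SI base units of capacitance: s⁴·A²/(kg·m²)

Answer: s⁴·A²/(kg·m²)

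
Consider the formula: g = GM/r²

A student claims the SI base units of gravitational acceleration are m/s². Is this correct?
Units of each symbol in g = GM/r²:
  G (gravitational constant): m³/(kg·s²)
  M (mass): kg
  r (distance): m  → to the power 2 in the denominator, contributes 1/m²

Multiplying the contributions: [m³/(kg·s²)] · [kg] · [1/m²]
Adding exponents of each base unit: m: 1, s: -2
SI base units of gravitational acceleration: m/s²

The claimed units m/s² match the derived units, so the claim is correct.

Answer: Yes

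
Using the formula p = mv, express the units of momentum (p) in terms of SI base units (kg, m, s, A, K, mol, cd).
Units of each symbol in p = mv:
  m (mass): kg
  v (velocity): m/s

Multiplying the contributions: [kg] · [m/s]
Adding exponents of each base unit: kg: 1, m: 1, s: -1
SI base units of momentum: kg·m/s

Answer: kg·m/s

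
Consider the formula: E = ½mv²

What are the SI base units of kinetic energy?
Units of each symbol in E = ½mv²:
  m (mass): kg
  v (speed): m/s  → to the power 2, contributes m²/s²
  The factor ½ is dimensionless.

Multiplying the contributions: [kg] · [m²/s²]
Adding exponents of each base unit: kg: 1, m: 2, s: -2
SI base units of kinetic energy: kg·m²/s²

Answer: kg·m²/s²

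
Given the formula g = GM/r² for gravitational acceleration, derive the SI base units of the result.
Units of each symbol in g = GM/r²:
  G (gravitational constant): m³/(kg·s²)
  M (mass): kg
  r (distance): m  → to the power 2 in the denominator, contributes 1/m²

Multiplying the contributions: [m³/(kg·s²)] · [kg] · [1/m²]
Adding exponents of each base unit: m: 1, s: -2
SI base units of gravitational acceleration: m/s²

Answer: m/s²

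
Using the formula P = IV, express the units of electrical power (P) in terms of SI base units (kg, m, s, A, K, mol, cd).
Units of each symbol in P = IV:
  I (current): A
  V (voltage, in volts): kg·m²/(s³·A)

Multiplying the contributions: [A] · [kg·m²/(s³·A)]
Adding exponents of each base unit: kg: 1, m: 2, s: -3
SI base units of electrical power: kg·m²/s³

Answer: kg·m²/s³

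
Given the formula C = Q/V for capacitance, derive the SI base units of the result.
Units of each symbol in C = Q/V:
  Q (charge, in coulombs): s·A
  V (voltage, in volts): kg·m²/(s³·A)  → in the denominator, contributes s³·A/(kg·m²)

Multiplying the contributions: [s·A] · [s³·A/(kg·m²)]
Adding exponents of each base unit: kg: -1, m: -2, s: 4, A: 2
SI base units of capacitance: s⁴·A²/(kg·m²)

Answer: s⁴·A²/(kg·m²)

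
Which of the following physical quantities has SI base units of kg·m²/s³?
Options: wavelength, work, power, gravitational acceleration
Checking the SI base units of each option:
  wavelength (λ = v/f): m  ✗
  work (W = Fd): kg·m²/s²  ✗
  power (P = W/t): kg·m²/s³  ✓ matches
  gravitational acceleration (g = GM/r²): m/s²  ✗

Only power has units kg·m²/s³.

Answer: power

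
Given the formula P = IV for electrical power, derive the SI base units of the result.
Units of each symbol in P = IV:
  I (current): A
  V (voltage, in volts): kg·m²/(s³·A)

Multiplying the contributions: [A] · [kg·m²/(s³·A)]
Adding exponents of each base unit: kg: 1, m: 2, s: -3
SI base units of electrical power: kg·m²/s³

Answer: kg·m²/s³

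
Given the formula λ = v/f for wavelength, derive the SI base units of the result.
Units of each symbol in λ = v/f:
  v (wave speed): m/s
  f (frequency): 1/s  → in the denominator, contributes s

Multiplying the contributions: [m/s] · [s]
Adding exponents of each base unit: m: 1
SI base units of wavelength: m

Answer: m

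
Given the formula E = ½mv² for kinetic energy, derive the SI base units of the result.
Units of each symbol in E = ½mv²:
  m (mass): kg
  v (speed): m/s  → to the power 2, contributes m²/s²
  The factor ½ is dimensionless.

Multiplying the contributions: [kg] · [m²/s²]
Adding exponents of each base unit: kg: 1, m: 2, s: -2
SI base units of kinetic energy: kg·m²/s²

Answer: kg·m²/s²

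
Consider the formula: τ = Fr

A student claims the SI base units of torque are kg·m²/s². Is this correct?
Units of each symbol in τ = Fr:
  F (force): kg·m/s²
  r (lever arm): m

Multiplying the contributions: [kg·m/s²] · [m]
Adding exponents of each base unit: kg: 1, m: 2, s: -2
SI base units of torque: kg·m²/s²

The claimed units kg·m²/s² match the derived units, so the claim is correct.

Answer: Yes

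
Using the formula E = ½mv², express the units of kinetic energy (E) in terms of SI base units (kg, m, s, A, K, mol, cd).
Units of each symbol in E = ½mv²:
  m (mass): kg
  v (speed): m/s  → to the power 2, contributes m²/s²
  The factor ½ is dimensionless.

Multiplying the contributions: [kg] · [m²/s²]
Adding exponents of each base unit: kg: 1, m: 2, s: -2
SI base units of kinetic energy: kg·m²/s²

Answer: kg·m²/s²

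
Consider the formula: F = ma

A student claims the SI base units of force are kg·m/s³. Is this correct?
Units of each symbol in F = ma:
  m (mass): kg
  a (acceleration): m/s²

Multiplying the contributions: [kg] · [m/s²]
Adding exponents of each base unit: kg: 1, m: 1, s: -2
SI base units of force: kg·m/s²

The claimed units kg·m/s³ (exponents kg: 1, m: 1, s: -3) do not match the derived units kg·m/s² (exponents kg: 1, m: 1, s: -2), so the claim is incorrect.

Answer: No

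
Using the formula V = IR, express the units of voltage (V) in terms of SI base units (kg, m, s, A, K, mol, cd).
Units of each symbol in V = IR:
  I (current): A
  R (resistance, in ohms): kg·m²/(s³·A²)

Multiplying the contributions: [A] · [kg·m²/(s³·A²)]
Adding exponents of each base unit: kg: 1, m: 2, s: -3, A: -1
SI base units of voltage: kg·m²/(s³·A)

Answer: kg·m²/(s³·A)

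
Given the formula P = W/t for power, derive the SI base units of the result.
Units of each symbol in P = W/t:
  W (work): kg·m²/s²
  t (time): s  → in the denominator, contributes 1/s

Multiplying the contributions: [kg·m²/s²] · [1/s]
Adding exponents of each base unit: kg: 1, m: 2, s: -3
SI base units of power: kg·m²/s³

Answer: kg·m²/s³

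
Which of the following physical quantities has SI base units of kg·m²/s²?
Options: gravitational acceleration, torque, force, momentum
Checking the SI base units of each option:
  gravitational acceleration (g = GM/r²): m/s²  ✗
  torque (τ = Fr): kg·m²/s²  ✓ matches
  force (F = ma): kg·m/s²  ✗
  momentum (p = mv): kg·m/s  ✗

Only torque has units kg·m²/s².

Answer: torque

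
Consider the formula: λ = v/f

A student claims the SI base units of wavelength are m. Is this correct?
Units of each symbol in λ = v/f:
  v (wave speed): m/s
  f (frequency): 1/s  → in the denominator, contributes s

Multiplying the contributions: [m/s] · [s]
Adding exponents of each base unit: m: 1
SI base units of wavelength: m

The claimed units m match the derived units, so the claim is correct.

Answer: Yes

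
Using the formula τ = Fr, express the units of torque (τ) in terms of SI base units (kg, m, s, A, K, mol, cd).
Units of each symbol in τ = Fr:
  F (force): kg·m/s²
  r (lever arm): m

Multiplying the contributions: [kg·m/s²] · [m]
Adding exponents of each base unit: kg: 1, m: 2, s: -2
SI base units of torque: kg·m²/s²

Answer: kg·m²/s²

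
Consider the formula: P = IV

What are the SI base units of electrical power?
Units of each symbol in P = IV:
  I (current): A
  V (voltage, in volts): kg·m²/(s³·A)

Multiplying the contributions: [A] · [kg·m²/(s³·A)]
Adding exponents of each base unit: kg: 1, m: 2, s: -3
SI base units of electrical power: kg·m²/s³

Answer: kg·m²/s³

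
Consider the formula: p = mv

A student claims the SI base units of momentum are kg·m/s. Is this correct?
Units of each symbol in p = mv:
  m (mass): kg
  v (velocity): m/s

Multiplying the contributions: [kg] · [m/s]
Adding exponents of each base unit: kg: 1, m: 1, s: -1
SI base units of momentum: kg·m/s

The claimed units kg·m/s match the derived units, so the claim is correct.

Answer: Yes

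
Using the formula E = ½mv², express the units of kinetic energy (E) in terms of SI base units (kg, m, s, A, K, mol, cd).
Units of each symbol in E = ½mv²:
  m (mass): kg
  v (speed): m/s  → to the power 2, contributes m²/s²
  The factor ½ is dimensionless.

Multiplying the contributions: [kg] · [m²/s²]
Adding exponents of each base unit: kg: 1, m: 2, s: -2
SI base units of kinetic energy: kg·m²/s²

Answer: kg·m²/s²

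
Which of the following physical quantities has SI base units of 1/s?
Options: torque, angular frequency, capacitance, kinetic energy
Checking the SI base units of each option:
  torque (τ = Fr): kg·m²/s²  ✗
  angular frequency (ω = 2πf): 1/s  ✓ matches
  capacitance (C = Q/V): s⁴·A²/(kg·m²)  ✗
  kinetic energy (E = ½mv²): kg·m²/s²  ✗

Only angular frequency has units 1/s.

Answer: angular frequency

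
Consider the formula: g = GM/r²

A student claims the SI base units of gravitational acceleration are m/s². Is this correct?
Units of each symbol in g = GM/r²:
  G (gravitational constant): m³/(kg·s²)
  M (mass): kg
  r (distance): m  → to the power 2 in the denominator, contributes 1/m²

Multiplying the contributions: [m³/(kg·s²)] · [kg] · [1/m²]
Adding exponents of each base unit: m: 1, s: -2
SI base units of gravitational acceleration: m/s²

The claimed units m/s² match the derived units, so the claim is correct.

Answer: Yes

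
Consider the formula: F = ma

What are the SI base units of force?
Units of each symbol in F = ma:
  m (mass): kg
  a (acceleration): m/s²

Multiplying the contributions: [kg] · [m/s²]
Adding exponents of each base unit: kg: 1, m: 1, s: -2
SI base units of force: kg·m/s²

Answer: kg·m/s²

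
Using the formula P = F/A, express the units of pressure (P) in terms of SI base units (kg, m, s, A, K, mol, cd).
Units of each symbol in P = F/A:
  F (force): kg·m/s²
  A (area): m²  → in the denominator, contributes 1/m²

Multiplying the contributions: [kg·m/s²] · [1/m²]
Adding exponents of each base unit: kg: 1, m: -1, s: -2
SI base units of pressure: kg/(m·s²)

Answer: kg/(m·s²)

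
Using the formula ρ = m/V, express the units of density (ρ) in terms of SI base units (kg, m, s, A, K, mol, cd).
Units of each symbol in ρ = m/V:
  m (mass): kg
  V (volume): m³  → in the denominator, contributes 1/m³

Multiplying the contributions: [kg] · [1/m³]
Adding exponents of each base unit: kg: 1, m: -3
SI base units of density: kg/m³

Answer: kg/m³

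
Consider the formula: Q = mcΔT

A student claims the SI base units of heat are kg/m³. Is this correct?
Units of each symbol in Q = mcΔT:
  m (mass): kg
  c (specific heat capacity, in J/(kg·K)): m²/(s²·K)
  ΔT (temperature change): K

Multiplying the contributions: [kg] · [m²/(s²·K)] · [K]
Adding exponents of each base unit: kg: 1, m: 2, s: -2
SI base units of heat: kg·m²/s²

The claimed units kg/m³ (exponents kg: 1, m: -3) do not match the derived units kg·m²/s² (exponents kg: 1, m: 2, s: -2), so the claim is incorrect.

Answer: No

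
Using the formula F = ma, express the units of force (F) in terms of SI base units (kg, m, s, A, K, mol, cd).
Units of each symbol in F = ma:
  m (mass): kg
  a (acceleration): m/s²

Multiplying the contributions: [kg] · [m/s²]
Adding exponents of each base unit: kg: 1, m: 1, s: -2
SI base units of force: kg·m/s²

Answer: kg·m/s²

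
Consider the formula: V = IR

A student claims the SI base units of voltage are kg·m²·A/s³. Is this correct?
Units of each symbol in V = IR:
  I (current): A
  R (resistance, in ohms): kg·m²/(s³·A²)

Multiplying the contributions: [A] · [kg·m²/(s³·A²)]
Adding exponents of each base unit: kg: 1, m: 2, s: -3, A: -1
SI base units of voltage: kg·m²/(s³·A)

The claimed units kg·m²·A/s³ (exponents kg: 1, m: 2, s: -3, A: 1) do not match the derived units kg·m²/(s³·A) (exponents kg: 1, m: 2, s: -3, A: -1), so the claim is incorrect.

Answer: No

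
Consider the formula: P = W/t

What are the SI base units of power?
Units of each symbol in P = W/t:
  W (work): kg·m²/s²
  t (time): s  → in the denominator, contributes 1/s

Multiplying the contributions: [kg·m²/s²] · [1/s]
Adding exponents of each base unit: kg: 1, m: 2, s: -3
SI base units of power: kg·m²/s³

Answer: kg·m²/s³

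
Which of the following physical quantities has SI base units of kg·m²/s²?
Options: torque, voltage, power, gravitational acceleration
Checking the SI base units of each option:
  torque (τ = Fr): kg·m²/s²  ✓ matches
  voltage (V = IR): kg·m²/(s³·A)  ✗
  power (P = W/t): kg·m²/s³  ✗
  gravitational acceleration (g = GM/r²): m/s²  ✗

Only torque has units kg·m²/s².

Answer: torque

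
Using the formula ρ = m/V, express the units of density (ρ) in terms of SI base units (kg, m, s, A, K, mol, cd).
Units of each symbol in ρ = m/V:
  m (mass): kg
  V (volume): m³  → in the denominator, contributes 1/m³

Multiplying the contributions: [kg] · [1/m³]
Adding exponents of each base unit: kg: 1, m: -3
SI base units of density: kg/m³

Answer: kg/m³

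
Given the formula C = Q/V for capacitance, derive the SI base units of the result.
Units of each symbol in C = Q/V:
  Q (charge, in coulombs): s·A
  V (voltage, in volts): kg·m²/(s³·A)  → in the denominator, contributes s³·A/(kg·m²)

Multiplying the contributions: [s·A] · [s³·A/(kg·m²)]
Adding exponents of each base unit: kg: -1, m: -2, s: 4, A: 2
SI base units of capacitance: s⁴·A²/(kg·m²)

Answer: s⁴·A²/(kg·m²)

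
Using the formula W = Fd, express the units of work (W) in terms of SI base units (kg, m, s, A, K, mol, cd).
Units of each symbol in W = Fd:
  F (force): kg·m/s²
  d (displacement): m

Multiplying the contributions: [kg·m/s²] · [m]
Adding exponents of each base unit: kg: 1, m: 2, s: -2
SI base units of work: kg·m²/s²

Answer: kg·m²/s²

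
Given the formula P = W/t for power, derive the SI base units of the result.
Units of each symbol in P = W/t:
  W (work): kg·m²/s²
  t (time): s  → in the denominator, contributes 1/s

Multiplying the contributions: [kg·m²/s²] · [1/s]
Adding exponents of each base unit: kg: 1, m: 2, s: -3
SI base units of power: kg·m²/s³

Answer: kg·m²/s³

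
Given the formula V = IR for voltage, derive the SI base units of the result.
Units of each symbol in V = IR:
  I (current): A
  R (resistance, in ohms): kg·m²/(s³·A²)

Multiplying the contributions: [A] · [kg·m²/(s³·A²)]
Adding exponents of each base unit: kg: 1, m: 2, s: -3, A: -1
SI base units of voltage: kg·m²/(s³·A)

Answer: kg·m²/(s³·A)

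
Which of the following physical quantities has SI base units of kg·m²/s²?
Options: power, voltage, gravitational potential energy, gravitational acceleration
Checking the SI base units of each option:
  power (P = W/t): kg·m²/s³  ✗
  voltage (V = IR): kg·m²/(s³·A)  ✗
  gravitational potential energy (U = -GMm/r): kg·m²/s²  ✓ matches
  gravitational acceleration (g = GM/r²): m/s²  ✗

Only gravitational potential energy has units kg·m²/s².

Answer: gravitational potential energy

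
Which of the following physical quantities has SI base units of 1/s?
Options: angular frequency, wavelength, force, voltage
Checking the SI base units of each option:
  angular frequency (ω = 2πf): 1/s  ✓ matches
  wavelength (λ = v/f): m  ✗
  force (F = ma): kg·m/s²  ✗
  voltage (V = IR): kg·m²/(s³·A)  ✗

Only angular frequency has units 1/s.

Answer: angular frequency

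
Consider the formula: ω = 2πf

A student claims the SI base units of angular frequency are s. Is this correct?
Units of each symbol in ω = 2πf:
  f (frequency): 1/s
  The factor 2π is dimensionless.

Multiplying the contributions: [1/s]
Adding exponents of each base unit: s: -1
SI base units of angular frequency: 1/s

The claimed units s (exponents s: 1) do not match the derived units 1/s (exponents s: -1), so the claim is incorrect.

Answer: No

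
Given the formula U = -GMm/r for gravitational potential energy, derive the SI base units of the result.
Units of each symbol in U = -GMm/r:
  G (gravitational constant): m³/(kg·s²)
  M (mass): kg
  m (mass): kg
  r (distance): m  → in the denominator, contributes 1/m
  The minus sign does not affect the units.

Multiplying the contributions: [m³/(kg·s²)] · [kg] · [kg] · [1/m]
Adding exponents of each base unit: kg: 1, m: 2, s: -2
SI base units of gravitational potential energy: kg·m²/s²

Answer: kg·m²/s²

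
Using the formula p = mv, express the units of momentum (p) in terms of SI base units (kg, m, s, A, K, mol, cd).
Units of each symbol in p = mv:
  m (mass): kg
  v (velocity): m/s

Multiplying the contributions: [kg] · [m/s]
Adding exponents of each base unit: kg: 1, m: 1, s: -1
SI base units of momentum: kg·m/s

Answer: kg·m/s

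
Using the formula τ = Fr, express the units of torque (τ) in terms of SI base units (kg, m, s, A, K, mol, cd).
Units of each symbol in τ = Fr:
  F (force): kg·m/s²
  r (lever arm): m

Multiplying the contributions: [kg·m/s²] · [m]
Adding exponents of each base unit: kg: 1, m: 2, s: -2
SI base units of torque: kg·m²/s²

Answer: kg·m²/s²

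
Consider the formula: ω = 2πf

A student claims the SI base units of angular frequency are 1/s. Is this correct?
Units of each symbol in ω = 2πf:
  f (frequency): 1/s
  The factor 2π is dimensionless.

Multiplying the contributions: [1/s]
Adding exponents of each base unit: s: -1
SI base units of angular frequency: 1/s

The claimed units 1/s match the derived units, so the claim is correct.

Answer: Yes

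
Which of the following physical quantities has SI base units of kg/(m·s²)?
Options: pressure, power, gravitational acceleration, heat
Checking the SI base units of each option:
  pressure (P = F/A): kg/(m·s²)  ✓ matches
  power (P = W/t): kg·m²/s³  ✗
  gravitational acceleration (g = GM/r²): m/s²  ✗
  heat (Q = mcΔT): kg·m²/s²  ✗

Only pressure has units kg/(m·s²).

Answer: pressure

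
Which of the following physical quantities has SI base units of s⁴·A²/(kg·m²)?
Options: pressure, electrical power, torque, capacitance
Checking the SI base units of each option:
  pressure (P = F/A): kg/(m·s²)  ✗
  electrical power (P = IV): kg·m²/s³  ✗
  torque (τ = Fr): kg·m²/s²  ✗
  capacitance (C = Q/V): s⁴·A²/(kg·m²)  ✓ matches

Only capacitance has units s⁴·A²/(kg·m²).

Answer: capacitance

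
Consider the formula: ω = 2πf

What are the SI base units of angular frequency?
Units of each symbol in ω = 2πf:
  f (frequency): 1/s
  The factor 2π is dimensionless.

Multiplying the contributions: [1/s]
Adding exponents of each base unit: s: -1
SI base units of angular frequency: 1/s

Answer: 1/s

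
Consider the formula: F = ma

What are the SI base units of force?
Units of each symbol in F = ma:
  m (mass): kg
  a (acceleration): m/s²

Multiplying the contributions: [kg] · [m/s²]
Adding exponents of each base unit: kg: 1, m: 1, s: -2
SI base units of force: kg·m/s²

Answer: kg·m/s²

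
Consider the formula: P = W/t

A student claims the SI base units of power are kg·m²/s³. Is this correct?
Units of each symbol in P = W/t:
  W (work): kg·m²/s²
  t (time): s  → in the denominator, contributes 1/s

Multiplying the contributions: [kg·m²/s²] · [1/s]
Adding exponents of each base unit: kg: 1, m: 2, s: -3
SI base units of power: kg·m²/s³

The claimed units kg·m²/s³ match the derived units, so the claim is correct.

Answer: Yes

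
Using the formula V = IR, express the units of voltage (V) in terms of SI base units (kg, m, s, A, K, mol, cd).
Units of each symbol in V = IR:
  I (current): A
  R (resistance, in ohms): kg·m²/(s³·A²)

Multiplying the contributions: [A] · [kg·m²/(s³·A²)]
Adding exponents of each base unit: kg: 1, m: 2, s: -3, A: -1
SI base units of voltage: kg·m²/(s³·A)

Answer: kg·m²/(s³·A)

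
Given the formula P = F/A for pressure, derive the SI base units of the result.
Units of each symbol in P = F/A:
  F (force): kg·m/s²
  A (area): m²  → in the denominator, contributes 1/m²

Multiplying the contributions: [kg·m/s²] · [1/m²]
Adding exponents of each base unit: kg: 1, m: -1, s: -2
SI base units of pressure: kg/(m·s²)

Answer: kg/(m·s²)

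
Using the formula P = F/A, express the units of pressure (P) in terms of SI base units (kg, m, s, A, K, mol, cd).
Units of each symbol in P = F/A:
  F (force): kg·m/s²
  A (area): m²  → in the denominator, contributes 1/m²

Multiplying the contributions: [kg·m/s²] · [1/m²]
Adding exponents of each base unit: kg: 1, m: -1, s: -2
SI base units of pressure: kg/(m·s²)

Answer: kg/(m·s²)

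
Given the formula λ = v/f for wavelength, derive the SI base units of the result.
Units of each symbol in λ = v/f:
  v (wave speed): m/s
  f (frequency): 1/s  → in the denominator, contributes s

Multiplying the contributions: [m/s] · [s]
Adding exponents of each base unit: m: 1
SI base units of wavelength: m

Answer: m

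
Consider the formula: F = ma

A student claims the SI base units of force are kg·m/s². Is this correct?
Units of each symbol in F = ma:
  m (mass): kg
  a (acceleration): m/s²

Multiplying the contributions: [kg] · [m/s²]
Adding exponents of each base unit: kg: 1, m: 1, s: -2
SI base units of force: kg·m/s²

The claimed units kg·m/s² match the derived units, so the claim is correct.

Answer: Yes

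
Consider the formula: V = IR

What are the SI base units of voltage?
Units of each symbol in V = IR:
  I (current): A
  R (resistance, in ohms): kg·m²/(s³·A²)

Multiplying the contributions: [A] · [kg·m²/(s³·A²)]
Adding exponents of each base unit: kg: 1, m: 2, s: -3, A: -1
SI base units of voltage: kg·m²/(s³·A)

Answer: kg·m²/(s³·A)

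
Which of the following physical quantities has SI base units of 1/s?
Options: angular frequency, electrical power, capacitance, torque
Checking the SI base units of each option:
  angular frequency (ω = 2πf): 1/s  ✓ matches
  electrical power (P = IV): kg·m²/s³  ✗
  capacitance (C = Q/V): s⁴·A²/(kg·m²)  ✗
  torque (τ = Fr): kg·m²/s²  ✗

Only angular frequency has units 1/s.

Answer: angular frequency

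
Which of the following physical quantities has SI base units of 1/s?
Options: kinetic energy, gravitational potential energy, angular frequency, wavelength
Checking the SI base units of each option:
  kinetic energy (E = ½mv²): kg·m²/s²  ✗
  gravitational potential energy (U = -GMm/r): kg·m²/s²  ✗
  angular frequency (ω = 2πf): 1/s  ✓ matches
  wavelength (λ = v/f): m  ✗

Only angular frequency has units 1/s.

Answer: angular frequency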